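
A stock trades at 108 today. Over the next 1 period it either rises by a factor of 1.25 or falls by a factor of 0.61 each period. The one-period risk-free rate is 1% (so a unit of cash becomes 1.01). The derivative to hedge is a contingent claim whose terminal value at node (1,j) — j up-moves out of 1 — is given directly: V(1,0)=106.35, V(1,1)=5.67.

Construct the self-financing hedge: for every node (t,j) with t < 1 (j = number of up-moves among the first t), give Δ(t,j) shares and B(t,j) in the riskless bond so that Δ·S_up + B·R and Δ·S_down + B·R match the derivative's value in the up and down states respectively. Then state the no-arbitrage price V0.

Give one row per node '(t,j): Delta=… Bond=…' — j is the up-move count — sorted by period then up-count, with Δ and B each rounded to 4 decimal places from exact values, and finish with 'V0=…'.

(0,0): Delta=-1.4566 Bond=200.3075
V0=42.9950

The replicating-portfolio and risk-neutral prices coincide; use p* = (1.01−0.61)/(1.25−0.61) = 0.6250 for the latter.
Payoff layer (t=1): V(1,0)=106.3500, V(1,1)=5.6700
Node (0,0) S=108.0000: V=(p*·5.6700+(1−p*)·106.3500)/1.01=42.9950; Δ=(5.6700−106.3500)/(135.0000−65.8800)=-1.4566; B=V−Δ·S=200.3075
The time-0 hedge costs 42.9950, which is the no-arbitrage price.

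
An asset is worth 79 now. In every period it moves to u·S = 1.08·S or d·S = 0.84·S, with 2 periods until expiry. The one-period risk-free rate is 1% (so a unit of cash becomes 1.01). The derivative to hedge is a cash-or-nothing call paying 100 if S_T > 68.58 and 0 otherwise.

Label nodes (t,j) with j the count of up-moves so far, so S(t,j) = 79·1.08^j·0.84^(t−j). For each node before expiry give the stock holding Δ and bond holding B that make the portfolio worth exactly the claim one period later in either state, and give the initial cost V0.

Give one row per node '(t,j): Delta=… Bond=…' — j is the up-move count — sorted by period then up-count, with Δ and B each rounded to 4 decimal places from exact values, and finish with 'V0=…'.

No-arbitrage ⇒ martingale measure with p* = (R−d)/(u−d) = 0.7083.
Terminal values V(2,·): V(2,0)=0.0000, V(2,1)=100.0000, V(2,2)=100.0000
(1,0): S=66.3600. Δ = (V_up−V_dn)/(S_up−S_dn) = (100.0000−0.0000)/(71.6688−55.7424) = 6.2789. V = [p*·100.0000 + (1−p*)·0.0000]/1.01 = 70.1320. B = V − Δ·S = -346.5347.
(1,1): S=85.3200. Δ = (V_up−V_dn)/(S_up−S_dn) = (100.0000−100.0000)/(92.1456−71.6688) = 0.0000. V = [p*·100.0000 + (1−p*)·100.0000]/1.01 = 99.0099. B = V − Δ·S = 99.0099.
(0,0): S=79.0000. Δ = (V_up−V_dn)/(S_up−S_dn) = (99.0099−70.1320)/(85.3200−66.3600) = 1.5231. V = [p*·99.0099 + (1−p*)·70.1320]/1.01 = 89.6903. B = V − Δ·S = -30.6343.
Check: Δ(0,0)·S0 + B(0,0) = 89.6903 = V0.

(0,0): Delta=1.5231 Bond=-30.6343
(1,0): Delta=6.2789 Bond=-346.5347
(1,1): Delta=0.0000 Bond=99.0099
V0=89.6903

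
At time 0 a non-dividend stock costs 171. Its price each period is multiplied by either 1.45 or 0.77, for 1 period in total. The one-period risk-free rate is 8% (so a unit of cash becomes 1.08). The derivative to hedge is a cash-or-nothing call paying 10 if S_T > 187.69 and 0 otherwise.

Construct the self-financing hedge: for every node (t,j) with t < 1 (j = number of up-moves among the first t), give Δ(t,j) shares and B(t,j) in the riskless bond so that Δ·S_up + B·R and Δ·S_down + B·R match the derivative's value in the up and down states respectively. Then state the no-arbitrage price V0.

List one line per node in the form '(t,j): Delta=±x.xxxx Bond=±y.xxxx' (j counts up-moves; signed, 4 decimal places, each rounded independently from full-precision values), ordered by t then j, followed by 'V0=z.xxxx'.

(0,0): Delta=0.0860 Bond=-10.4847
V0=4.2211

Risk-neutral probability p* = (R−d)/(u−d) = (1.08−0.77)/(1.45−0.77) = 0.4559.
Terminal values V(1,·): V(1,0)=0.0000, V(1,1)=10.0000
  t=0,j=0: stock 171.0000 → up 247.9500 (V=10.0000), down 131.6700 (V=0.0000). Price 4.2211; hedge Δ=0.0860, bond B=-10.4847.
Check: Δ(0,0)·S0 + B(0,0) = 4.2211 = V0.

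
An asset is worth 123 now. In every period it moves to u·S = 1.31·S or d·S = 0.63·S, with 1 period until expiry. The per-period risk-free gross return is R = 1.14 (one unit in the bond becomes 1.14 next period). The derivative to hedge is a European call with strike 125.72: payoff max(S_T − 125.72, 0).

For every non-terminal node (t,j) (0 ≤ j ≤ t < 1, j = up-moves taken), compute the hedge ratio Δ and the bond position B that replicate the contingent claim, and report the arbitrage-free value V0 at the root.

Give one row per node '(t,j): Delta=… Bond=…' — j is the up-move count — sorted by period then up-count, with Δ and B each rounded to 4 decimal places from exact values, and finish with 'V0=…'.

(0,0): Delta=0.4234 Bond=-28.7775
V0=23.2961

Since d<R<u, set p* = (R−d)/(u−d) = 0.7500; price each node as the discounted p*-expectation of its children.
Payoff layer (t=1): V(1,0)=0.0000, V(1,1)=35.4100
Node (0,0) S=123.0000: V=(p*·35.4100+(1−p*)·0.0000)/1.14=23.2961; Δ=(35.4100−0.0000)/(161.1300−77.4900)=0.4234; B=V−Δ·S=-28.7775
Check: Δ(0,0)·S0 + B(0,0) = 23.2961 = V0.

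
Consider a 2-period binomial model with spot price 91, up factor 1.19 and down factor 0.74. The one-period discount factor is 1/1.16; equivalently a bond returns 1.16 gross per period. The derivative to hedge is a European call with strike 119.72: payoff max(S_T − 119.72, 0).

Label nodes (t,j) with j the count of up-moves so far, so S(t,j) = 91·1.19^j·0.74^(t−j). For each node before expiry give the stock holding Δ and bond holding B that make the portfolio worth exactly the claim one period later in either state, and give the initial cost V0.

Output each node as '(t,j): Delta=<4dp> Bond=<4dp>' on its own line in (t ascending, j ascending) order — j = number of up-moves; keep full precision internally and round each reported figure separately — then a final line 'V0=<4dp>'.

Under the risk-neutral measure, an up-move has probability p* = (R−d)/(u−d) = 0.9333 and values discount at R = 1.16.
Payoff layer (t=2): V(2,0)=0.0000, V(2,1)=0.0000, V(2,2)=9.1451
Node (1,0) S=67.3400: V=(p*·0.0000+(1−p*)·0.0000)/1.16=0.0000; Δ=(0.0000−0.0000)/(80.1346−49.8316)=0.0000; B=V−Δ·S=0.0000
Node (1,1) S=108.2900: V=(p*·9.1451+(1−p*)·0.0000)/1.16=7.3581; Δ=(9.1451−0.0000)/(128.8651−80.1346)=0.1877; B=V−Δ·S=-12.9643
Node (0,0) S=91.0000: V=(p*·7.3581+(1−p*)·0.0000)/1.16=5.9203; Δ=(7.3581−0.0000)/(108.2900−67.3400)=0.1797; B=V−Δ·S=-10.4311
Each (Δ,B) replicates both successor values, so the strategy is self-financing and V0 is arbitrage-free.

(0,0): Delta=0.1797 Bond=-10.4311
(1,0): Delta=0.0000 Bond=0.0000
(1,1): Delta=0.1877 Bond=-12.9643
V0=5.9203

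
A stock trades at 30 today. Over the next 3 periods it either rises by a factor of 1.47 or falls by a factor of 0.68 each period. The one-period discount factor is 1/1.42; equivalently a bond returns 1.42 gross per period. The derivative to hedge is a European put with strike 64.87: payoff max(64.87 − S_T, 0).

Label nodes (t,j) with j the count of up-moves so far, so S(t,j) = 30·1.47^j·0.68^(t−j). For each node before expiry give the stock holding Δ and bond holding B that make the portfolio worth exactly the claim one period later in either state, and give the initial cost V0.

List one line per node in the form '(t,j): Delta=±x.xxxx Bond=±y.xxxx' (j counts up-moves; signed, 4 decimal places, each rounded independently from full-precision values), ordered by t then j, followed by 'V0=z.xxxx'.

(0,0): Delta=-0.4414 Bond=14.6304
(1,0): Delta=-1.0000 Bond=32.1712
(1,1): Delta=-0.4239 Bond=20.0051
(2,0): Delta=-1.0000 Bond=45.6831
(2,1): Delta=-1.0000 Bond=45.6831
(2,2): Delta=-0.4059 Bond=27.2400
V0=1.3893

Since d<R<u, set p* = (R−d)/(u−d) = 0.9367; price each node as the discounted p*-expectation of its children.
Terminal payoffs: V(3,0)=55.4370, V(3,1)=44.4782, V(3,2)=20.7876, V(3,3)=0.0000
  t=2,j=0: stock 13.8720 → up 20.3918 (V=44.4782), down 9.4330 (V=55.4370). Price 31.8111; hedge Δ=-1.0000, bond B=45.6831.
  t=2,j=1: stock 29.9880 → up 44.0824 (V=20.7876), down 20.3918 (V=44.4782). Price 15.6951; hedge Δ=-1.0000, bond B=45.6831.
  t=2,j=2: stock 64.8270 → up 95.2957 (V=0.0000), down 44.0824 (V=20.7876). Price 0.9265; hedge Δ=-0.4059, bond B=27.2400.
  t=1,j=0: stock 20.4000 → up 29.9880 (V=15.6951), down 13.8720 (V=31.8111). Price 11.7712; hedge Δ=-1.0000, bond B=32.1712.
  t=1,j=1: stock 44.1000 → up 64.8270 (V=0.9265), down 29.9880 (V=15.6951). Price 1.3107; hedge Δ=-0.4239, bond B=20.0051.
  t=0,j=0: stock 30.0000 → up 44.1000 (V=1.3107), down 20.4000 (V=11.7712). Price 1.3893; hedge Δ=-0.4414, bond B=14.6304.
Self-financing check: at every node Δ·S+B equals the discounted successor values.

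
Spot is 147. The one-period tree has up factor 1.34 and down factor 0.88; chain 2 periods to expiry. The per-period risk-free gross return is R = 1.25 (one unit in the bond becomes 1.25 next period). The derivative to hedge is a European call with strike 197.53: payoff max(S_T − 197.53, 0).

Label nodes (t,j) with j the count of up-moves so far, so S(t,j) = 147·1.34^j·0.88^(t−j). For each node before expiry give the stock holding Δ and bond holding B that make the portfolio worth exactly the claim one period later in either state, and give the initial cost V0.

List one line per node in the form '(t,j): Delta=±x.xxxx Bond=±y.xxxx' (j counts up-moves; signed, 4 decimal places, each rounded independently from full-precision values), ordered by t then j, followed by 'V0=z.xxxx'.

Under the risk-neutral measure, an up-move has probability p* = (R−d)/(u−d) = 0.8043 and values discount at R = 1.25.
Terminal payoffs: V(2,0)=0.0000, V(2,1)=0.0000, V(2,2)=66.4232
(1,0): S=129.3600. Δ = (V_up−V_dn)/(S_up−S_dn) = (0.0000−0.0000)/(173.3424−113.8368) = 0.0000. V = [p*·0.0000 + (1−p*)·0.0000]/1.25 = 0.0000. B = V − Δ·S = 0.0000.
(1,1): S=196.9800. Δ = (V_up−V_dn)/(S_up−S_dn) = (66.4232−0.0000)/(263.9532−173.3424) = 0.7331. V = [p*·66.4232 + (1−p*)·0.0000]/1.25 = 42.7419. B = V − Δ·S = -101.6564.
(0,0): S=147.0000. Δ = (V_up−V_dn)/(S_up−S_dn) = (42.7419−0.0000)/(196.9800−129.3600) = 0.6321. V = [p*·42.7419 + (1−p*)·0.0000]/1.25 = 27.5035. B = V − Δ·S = -65.4137.
The time-0 hedge costs 27.5035, which is the no-arbitrage price.

(0,0): Delta=0.6321 Bond=-65.4137
(1,0): Delta=0.0000 Bond=0.0000
(1,1): Delta=0.7331 Bond=-101.6564
V0=27.5035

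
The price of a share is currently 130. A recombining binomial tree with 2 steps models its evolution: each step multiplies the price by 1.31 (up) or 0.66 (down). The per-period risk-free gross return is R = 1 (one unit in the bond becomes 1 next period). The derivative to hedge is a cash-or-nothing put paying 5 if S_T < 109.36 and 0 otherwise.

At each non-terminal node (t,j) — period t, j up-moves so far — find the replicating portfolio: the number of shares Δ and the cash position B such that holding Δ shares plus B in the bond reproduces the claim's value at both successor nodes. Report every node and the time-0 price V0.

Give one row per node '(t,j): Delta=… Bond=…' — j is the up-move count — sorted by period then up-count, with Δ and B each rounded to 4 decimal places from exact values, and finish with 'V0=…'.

(0,0): Delta=-0.0282 Bond=4.8059
(1,0): Delta=-0.0897 Bond=10.0769
(1,1): Delta=0.0000 Bond=0.0000
V0=1.1373

Under the risk-neutral measure, an up-move has probability p* = (R−d)/(u−d) = 0.5231 and values discount at R = 1.
Terminal payoffs: V(2,0)=5.0000, V(2,1)=0.0000, V(2,2)=0.0000
  t=1,j=0: stock 85.8000 → up 112.3980 (V=0.0000), down 56.6280 (V=5.0000). Price 2.3846; hedge Δ=-0.0897, bond B=10.0769.
  t=1,j=1: stock 170.3000 → up 223.0930 (V=0.0000), down 112.3980 (V=0.0000). Price 0.0000; hedge Δ=0.0000, bond B=0.0000.
  t=0,j=0: stock 130.0000 → up 170.3000 (V=0.0000), down 85.8000 (V=2.3846). Price 1.1373; hedge Δ=-0.0282, bond B=4.8059.
The time-0 hedge costs 1.1373, which is the no-arbitrage price.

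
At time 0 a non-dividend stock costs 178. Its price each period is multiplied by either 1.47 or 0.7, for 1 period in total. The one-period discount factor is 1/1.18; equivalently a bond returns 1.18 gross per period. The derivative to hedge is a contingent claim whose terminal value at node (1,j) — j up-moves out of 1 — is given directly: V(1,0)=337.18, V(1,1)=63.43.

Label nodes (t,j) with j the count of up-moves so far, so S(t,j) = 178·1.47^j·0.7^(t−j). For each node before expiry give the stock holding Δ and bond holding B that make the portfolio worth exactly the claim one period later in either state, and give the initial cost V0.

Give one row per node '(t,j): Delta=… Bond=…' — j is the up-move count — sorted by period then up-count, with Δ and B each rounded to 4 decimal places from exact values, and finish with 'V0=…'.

Risk-neutral probability p* = (R−d)/(u−d) = (1.18−0.7)/(1.47−0.7) = 0.6234.
Terminal payoffs: V(1,0)=337.1800, V(1,1)=63.4300
(0,0): S=178.0000. Δ = (V_up−V_dn)/(S_up−S_dn) = (63.4300−337.1800)/(261.6600−124.6000) = -1.9973. V = [p*·63.4300 + (1−p*)·337.1800]/1.18 = 141.1277. B = V − Δ·S = 496.6471.
Root portfolio cost Δ·178+B reproduces V0=141.1277.

(0,0): Delta=-1.9973 Bond=496.6471
V0=141.1277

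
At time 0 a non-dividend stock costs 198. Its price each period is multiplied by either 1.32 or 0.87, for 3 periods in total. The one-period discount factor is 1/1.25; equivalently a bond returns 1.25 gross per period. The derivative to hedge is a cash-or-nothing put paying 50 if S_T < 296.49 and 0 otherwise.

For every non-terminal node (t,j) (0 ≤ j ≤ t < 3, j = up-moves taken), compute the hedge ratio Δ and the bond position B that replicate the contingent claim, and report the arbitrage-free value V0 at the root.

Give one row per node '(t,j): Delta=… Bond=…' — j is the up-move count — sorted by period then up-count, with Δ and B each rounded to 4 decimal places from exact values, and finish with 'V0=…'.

(0,0): Delta=-0.0944 Bond=20.3477
(1,0): Delta=-0.4357 Bond=84.2430
(1,1): Delta=-0.0529 Bond=14.6015
(2,0): Delta=0.0000 Bond=40.0000
(2,1): Delta=-0.4887 Bond=117.3333
(2,2): Delta=0.0000 Bond=0.0000
V0=1.6657

The replicating-portfolio and risk-neutral prices coincide; use p* = (1.25−0.87)/(1.32−0.87) = 0.8444 for the latter.
Terminal values V(3,·): V(3,0)=50.0000, V(3,1)=50.0000, V(3,2)=0.0000, V(3,3)=0.0000
  t=2,j=0: stock 149.8662 → up 197.8234 (V=50.0000), down 130.3836 (V=50.0000). Price 40.0000; hedge Δ=0.0000, bond B=40.0000.
  t=2,j=1: stock 227.3832 → up 300.1458 (V=0.0000), down 197.8234 (V=50.0000). Price 6.2222; hedge Δ=-0.4887, bond B=117.3333.
  t=2,j=2: stock 344.9952 → up 455.3937 (V=0.0000), down 300.1458 (V=0.0000). Price 0.0000; hedge Δ=0.0000, bond B=0.0000.
  t=1,j=0: stock 172.2600 → up 227.3832 (V=6.2222), down 149.8662 (V=40.0000). Price 9.1812; hedge Δ=-0.4357, bond B=84.2430.
  t=1,j=1: stock 261.3600 → up 344.9952 (V=0.0000), down 227.3832 (V=6.2222). Price 0.7743; hedge Δ=-0.0529, bond B=14.6015.
  t=0,j=0: stock 198.0000 → up 261.3600 (V=0.7743), down 172.2600 (V=9.1812). Price 1.6657; hedge Δ=-0.0944, bond B=20.3477.
Each (Δ,B) replicates both successor values, so the strategy is self-financing and V0 is arbitrage-free.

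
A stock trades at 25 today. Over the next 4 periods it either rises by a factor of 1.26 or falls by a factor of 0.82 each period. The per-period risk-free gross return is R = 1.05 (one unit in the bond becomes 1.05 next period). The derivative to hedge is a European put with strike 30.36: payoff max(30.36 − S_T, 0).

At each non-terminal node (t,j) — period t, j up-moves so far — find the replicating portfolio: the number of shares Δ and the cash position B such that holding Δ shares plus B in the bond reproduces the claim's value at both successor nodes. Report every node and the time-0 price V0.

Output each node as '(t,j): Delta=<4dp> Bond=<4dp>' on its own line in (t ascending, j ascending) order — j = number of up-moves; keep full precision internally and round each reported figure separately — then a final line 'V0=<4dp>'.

(0,0): Delta=-0.4260 Bond=15.0227
(1,0): Delta=-0.7074 Bond=21.5423
(1,1): Delta=-0.2588 Bond=10.5069
(2,0): Delta=-1.0000 Bond=27.5374
(2,1): Delta=-0.5336 Bond=18.1291
(2,2): Delta=-0.0956 Bond=4.5526
(3,0): Delta=-1.0000 Bond=28.9143
(3,1): Delta=-1.0000 Bond=28.9143
(3,2): Delta=-0.2565 Bond=10.0158
(3,3): Delta=0.0000 Bond=0.0000
V0=4.3715

Since d<R<u, set p* = (R−d)/(u−d) = 0.5227; price each node as the discounted p*-expectation of its children.
Payoff layer (t=4): V(4,0)=19.0570, V(4,1)=12.9919, V(4,2)=3.6724, V(4,3)=0.0000, V(4,4)=0.0000
(3,0): S=13.7842. Δ = (V_up−V_dn)/(S_up−S_dn) = (12.9919−19.0570)/(17.3681−11.3030) = -1.0000. V = [p*·12.9919 + (1−p*)·19.0570]/1.05 = 15.1301. B = V − Δ·S = 28.9143.
(3,1): S=21.1806. Δ = (V_up−V_dn)/(S_up−S_dn) = (3.6724−12.9919)/(26.6876−17.3681) = -1.0000. V = [p*·3.6724 + (1−p*)·12.9919]/1.05 = 7.7337. B = V − Δ·S = 28.9143.
(3,2): S=32.5458. Δ = (V_up−V_dn)/(S_up−S_dn) = (0.0000−3.6724)/(41.0077−26.6876) = -0.2565. V = [p*·0.0000 + (1−p*)·3.6724]/1.05 = 1.6693. B = V − Δ·S = 10.0158.
(3,3): S=50.0094. Δ = (V_up−V_dn)/(S_up−S_dn) = (0.0000−0.0000)/(63.0118−41.0077) = 0.0000. V = [p*·0.0000 + (1−p*)·0.0000]/1.05 = 0.0000. B = V − Δ·S = 0.0000.
(2,0): S=16.8100. Δ = (V_up−V_dn)/(S_up−S_dn) = (7.7337−15.1301)/(21.1806−13.7842) = -1.0000. V = [p*·7.7337 + (1−p*)·15.1301]/1.05 = 10.7274. B = V − Δ·S = 27.5374.
(2,1): S=25.8300. Δ = (V_up−V_dn)/(S_up−S_dn) = (1.6693−7.7337)/(32.5458−21.1806) = -0.5336. V = [p*·1.6693 + (1−p*)·7.7337]/1.05 = 4.3463. B = V − Δ·S = 18.1291.
(2,2): S=39.6900. Δ = (V_up−V_dn)/(S_up−S_dn) = (0.0000−1.6693)/(50.0094−32.5458) = -0.0956. V = [p*·0.0000 + (1−p*)·1.6693]/1.05 = 0.7588. B = V − Δ·S = 4.5526.
(1,0): S=20.5000. Δ = (V_up−V_dn)/(S_up−S_dn) = (4.3463−10.7274)/(25.8300−16.8100) = -0.7074. V = [p*·4.3463 + (1−p*)·10.7274]/1.05 = 7.0399. B = V − Δ·S = 21.5423.
(1,1): S=31.5000. Δ = (V_up−V_dn)/(S_up−S_dn) = (0.7588−4.3463)/(39.6900−25.8300) = -0.2588. V = [p*·0.7588 + (1−p*)·4.3463]/1.05 = 2.3534. B = V − Δ·S = 10.5069.
(0,0): S=25.0000. Δ = (V_up−V_dn)/(S_up−S_dn) = (2.3534−7.0399)/(31.5000−20.5000) = -0.4260. V = [p*·2.3534 + (1−p*)·7.0399]/1.05 = 4.3715. B = V − Δ·S = 15.0227.
Root portfolio cost Δ·25+B reproduces V0=4.3715.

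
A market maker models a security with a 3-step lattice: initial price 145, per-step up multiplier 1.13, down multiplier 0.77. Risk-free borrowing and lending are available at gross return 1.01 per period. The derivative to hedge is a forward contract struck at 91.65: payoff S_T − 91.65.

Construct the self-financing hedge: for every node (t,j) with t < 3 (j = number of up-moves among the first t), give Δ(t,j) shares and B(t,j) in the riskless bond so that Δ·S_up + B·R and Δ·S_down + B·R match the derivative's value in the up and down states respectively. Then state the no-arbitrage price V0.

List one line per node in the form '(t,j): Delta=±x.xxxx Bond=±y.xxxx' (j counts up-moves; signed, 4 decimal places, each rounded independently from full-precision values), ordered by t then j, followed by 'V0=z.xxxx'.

(0,0): Delta=1.0000 Bond=-88.9546
(1,0): Delta=1.0000 Bond=-89.8441
(1,1): Delta=1.0000 Bond=-89.8441
(2,0): Delta=1.0000 Bond=-90.7426
(2,1): Delta=1.0000 Bond=-90.7426
(2,2): Delta=1.0000 Bond=-90.7426
V0=56.0454

Since d<R<u, set p* = (R−d)/(u−d) = 0.6667; price each node as the discounted p*-expectation of its children.
Payoff layer (t=3): V(3,0)=-25.4527, V(3,1)=5.4967, V(3,2)=50.9159, V(3,3)=117.5701
(2,0): S=85.9705. Δ = (V_up−V_dn)/(S_up−S_dn) = (5.4967−-25.4527)/(97.1467−66.1973) = 1.0000. V = [p*·5.4967 + (1−p*)·-25.4527]/1.01 = -4.7721. B = V − Δ·S = -90.7426.
(2,1): S=126.1645. Δ = (V_up−V_dn)/(S_up−S_dn) = (50.9159−5.4967)/(142.5659−97.1467) = 1.0000. V = [p*·50.9159 + (1−p*)·5.4967]/1.01 = 35.4219. B = V − Δ·S = -90.7426.
(2,2): S=185.1505. Δ = (V_up−V_dn)/(S_up−S_dn) = (117.5701−50.9159)/(209.2201−142.5659) = 1.0000. V = [p*·117.5701 + (1−p*)·50.9159]/1.01 = 94.4079. B = V − Δ·S = -90.7426.
(1,0): S=111.6500. Δ = (V_up−V_dn)/(S_up−S_dn) = (35.4219−-4.7721)/(126.1645−85.9705) = 1.0000. V = [p*·35.4219 + (1−p*)·-4.7721]/1.01 = 21.8059. B = V − Δ·S = -89.8441.
(1,1): S=163.8500. Δ = (V_up−V_dn)/(S_up−S_dn) = (94.4079−35.4219)/(185.1505−126.1645) = 1.0000. V = [p*·94.4079 + (1−p*)·35.4219]/1.01 = 74.0059. B = V − Δ·S = -89.8441.
(0,0): S=145.0000. Δ = (V_up−V_dn)/(S_up−S_dn) = (74.0059−21.8059)/(163.8500−111.6500) = 1.0000. V = [p*·74.0059 + (1−p*)·21.8059]/1.01 = 56.0454. B = V − Δ·S = -88.9546.
Check: Δ(0,0)·S0 + B(0,0) = 56.0454 = V0.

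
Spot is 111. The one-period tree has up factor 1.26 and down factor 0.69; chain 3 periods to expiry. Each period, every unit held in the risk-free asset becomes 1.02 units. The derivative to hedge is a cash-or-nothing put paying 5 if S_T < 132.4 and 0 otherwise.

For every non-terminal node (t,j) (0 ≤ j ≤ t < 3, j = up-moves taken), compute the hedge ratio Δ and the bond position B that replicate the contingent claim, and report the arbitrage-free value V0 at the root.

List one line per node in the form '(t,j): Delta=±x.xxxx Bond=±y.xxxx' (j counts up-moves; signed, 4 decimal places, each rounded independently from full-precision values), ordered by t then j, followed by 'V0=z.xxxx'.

(0,0): Delta=-0.0255 Bond=6.6233
(1,0): Delta=0.0000 Bond=4.8058
(1,1): Delta=-0.0356 Bond=8.1739
(2,0): Delta=0.0000 Bond=4.9020
(2,1): Delta=0.0000 Bond=4.9020
(2,2): Delta=-0.0498 Bond=10.8359
V0=3.7973

Risk-neutral probability p* = (R−d)/(u−d) = (1.02−0.69)/(1.26−0.69) = 0.5789.
Payoff layer (t=3): V(3,0)=5.0000, V(3,1)=5.0000, V(3,2)=5.0000, V(3,3)=0.0000
(2,0): S=52.8471. Δ = (V_up−V_dn)/(S_up−S_dn) = (5.0000−5.0000)/(66.5873−36.4645) = 0.0000. V = [p*·5.0000 + (1−p*)·5.0000]/1.02 = 4.9020. B = V − Δ·S = 4.9020.
(2,1): S=96.5034. Δ = (V_up−V_dn)/(S_up−S_dn) = (5.0000−5.0000)/(121.5943−66.5873) = 0.0000. V = [p*·5.0000 + (1−p*)·5.0000]/1.02 = 4.9020. B = V − Δ·S = 4.9020.
(2,2): S=176.2236. Δ = (V_up−V_dn)/(S_up−S_dn) = (0.0000−5.0000)/(222.0417−121.5943) = -0.0498. V = [p*·0.0000 + (1−p*)·5.0000]/1.02 = 2.0640. B = V − Δ·S = 10.8359.
(1,0): S=76.5900. Δ = (V_up−V_dn)/(S_up−S_dn) = (4.9020−4.9020)/(96.5034−52.8471) = 0.0000. V = [p*·4.9020 + (1−p*)·4.9020]/1.02 = 4.8058. B = V − Δ·S = 4.8058.
(1,1): S=139.8600. Δ = (V_up−V_dn)/(S_up−S_dn) = (2.0640−4.9020)/(176.2236−96.5034) = -0.0356. V = [p*·2.0640 + (1−p*)·4.9020]/1.02 = 3.1950. B = V − Δ·S = 8.1739.
(0,0): S=111.0000. Δ = (V_up−V_dn)/(S_up−S_dn) = (3.1950−4.8058)/(139.8600−76.5900) = -0.0255. V = [p*·3.1950 + (1−p*)·4.8058]/1.02 = 3.7973. B = V − Δ·S = 6.6233.
Each (Δ,B) replicates both successor values, so the strategy is self-financing and V0 is arbitrage-free.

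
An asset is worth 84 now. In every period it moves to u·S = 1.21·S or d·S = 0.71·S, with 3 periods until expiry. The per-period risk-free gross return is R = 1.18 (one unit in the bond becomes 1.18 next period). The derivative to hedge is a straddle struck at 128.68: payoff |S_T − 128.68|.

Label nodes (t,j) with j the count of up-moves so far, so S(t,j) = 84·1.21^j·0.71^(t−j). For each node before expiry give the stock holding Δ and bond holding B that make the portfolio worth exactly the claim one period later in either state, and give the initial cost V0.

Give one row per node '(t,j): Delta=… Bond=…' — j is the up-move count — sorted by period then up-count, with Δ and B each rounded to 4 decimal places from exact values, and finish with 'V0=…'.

(0,0): Delta=-0.3917 Bond=47.5721
(1,0): Delta=-1.0000 Bond=92.4160
(1,1): Delta=-0.3689 Bond=53.8193
(2,0): Delta=-1.0000 Bond=109.0508
(2,1): Delta=-1.0000 Bond=109.0508
(2,2): Delta=-0.3452 Bond=60.5997
V0=14.6720

The replicating-portfolio and risk-neutral prices coincide; use p* = (1.18−0.71)/(1.21−0.71) = 0.9400 for the latter.
Payoff layer (t=3): V(3,0)=98.6155, V(3,1)=77.4433, V(3,2)=41.3611, V(3,3)=20.1311
  t=2,j=0: stock 42.3444 → up 51.2367 (V=77.4433), down 30.0645 (V=98.6155). Price 66.7064; hedge Δ=-1.0000, bond B=109.0508.
  t=2,j=1: stock 72.1644 → up 87.3189 (V=41.3611), down 51.2367 (V=77.4433). Price 36.8864; hedge Δ=-1.0000, bond B=109.0508.
  t=2,j=2: stock 122.9844 → up 148.8111 (V=20.1311), down 87.3189 (V=41.3611). Price 18.1398; hedge Δ=-0.3452, bond B=60.5997.
  t=1,j=0: stock 59.6400 → up 72.1644 (V=36.8864), down 42.3444 (V=66.7064). Price 32.7760; hedge Δ=-1.0000, bond B=92.4160.
  t=1,j=1: stock 101.6400 → up 122.9844 (V=18.1398), down 72.1644 (V=36.8864). Price 16.3259; hedge Δ=-0.3689, bond B=53.8193.
  t=0,j=0: stock 84.0000 → up 101.6400 (V=16.3259), down 59.6400 (V=32.7760). Price 14.6720; hedge Δ=-0.3917, bond B=47.5721.
Each (Δ,B) replicates both successor values, so the strategy is self-financing and V0 is arbitrage-free.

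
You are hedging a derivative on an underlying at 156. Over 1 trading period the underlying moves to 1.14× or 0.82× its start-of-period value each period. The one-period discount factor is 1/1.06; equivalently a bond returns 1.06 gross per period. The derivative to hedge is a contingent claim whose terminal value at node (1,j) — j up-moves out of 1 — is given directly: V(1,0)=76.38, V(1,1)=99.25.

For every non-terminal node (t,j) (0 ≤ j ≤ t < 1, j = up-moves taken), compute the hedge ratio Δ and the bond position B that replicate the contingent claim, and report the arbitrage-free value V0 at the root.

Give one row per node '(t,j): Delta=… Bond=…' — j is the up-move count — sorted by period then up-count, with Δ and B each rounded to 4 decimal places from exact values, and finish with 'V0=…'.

Risk-neutral probability p* = (R−d)/(u−d) = (1.06−0.82)/(1.14−0.82) = 0.7500.
At expiry t=1: V(1,0)=76.3800, V(1,1)=99.2500
(0,0): S=156.0000. Δ = (V_up−V_dn)/(S_up−S_dn) = (99.2500−76.3800)/(177.8400−127.9200) = 0.4581. V = [p*·99.2500 + (1−p*)·76.3800]/1.06 = 88.2382. B = V − Δ·S = 16.7695.
The time-0 hedge costs 88.2382, which is the no-arbitrage price.

(0,0): Delta=0.4581 Bond=16.7695
V0=88.2382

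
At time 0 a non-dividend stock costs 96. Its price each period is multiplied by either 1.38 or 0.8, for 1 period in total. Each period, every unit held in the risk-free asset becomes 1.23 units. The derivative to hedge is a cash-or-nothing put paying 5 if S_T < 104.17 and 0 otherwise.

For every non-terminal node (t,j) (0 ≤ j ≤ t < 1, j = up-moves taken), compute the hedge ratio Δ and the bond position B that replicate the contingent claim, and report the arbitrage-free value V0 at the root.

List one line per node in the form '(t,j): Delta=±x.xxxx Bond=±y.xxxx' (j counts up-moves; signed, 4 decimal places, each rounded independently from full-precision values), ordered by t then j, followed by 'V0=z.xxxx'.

No-arbitrage ⇒ martingale measure with p* = (R−d)/(u−d) = 0.7414.
Terminal values V(1,·): V(1,0)=5.0000, V(1,1)=0.0000
  t=0,j=0: stock 96.0000 → up 132.4800 (V=0.0000), down 76.8000 (V=5.0000). Price 1.0513; hedge Δ=-0.0898, bond B=9.6720.
Root portfolio cost Δ·96+B reproduces V0=1.0513.

(0,0): Delta=-0.0898 Bond=9.6720
V0=1.0513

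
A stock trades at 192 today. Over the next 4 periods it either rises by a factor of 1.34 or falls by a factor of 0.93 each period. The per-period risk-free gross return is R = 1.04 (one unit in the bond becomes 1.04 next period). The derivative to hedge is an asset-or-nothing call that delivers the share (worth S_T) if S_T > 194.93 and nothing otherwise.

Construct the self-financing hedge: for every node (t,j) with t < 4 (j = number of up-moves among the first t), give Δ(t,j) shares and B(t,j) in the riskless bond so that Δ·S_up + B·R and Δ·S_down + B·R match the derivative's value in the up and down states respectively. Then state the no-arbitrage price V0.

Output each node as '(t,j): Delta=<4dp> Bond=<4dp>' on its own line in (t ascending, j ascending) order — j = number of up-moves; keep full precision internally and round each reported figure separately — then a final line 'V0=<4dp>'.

Risk-neutral probability p* = (R−d)/(u−d) = (1.04−0.93)/(1.34−0.93) = 0.2683.
Payoff layer (t=4): V(4,0)=0.0000, V(4,1)=206.9450, V(4,2)=298.1788, V(4,3)=429.6339, V(4,4)=619.0424
(3,0): S=154.4365. Δ = (V_up−V_dn)/(S_up−S_dn) = (206.9450−0.0000)/(206.9450−143.6260) = 3.2683. V = [p*·206.9450 + (1−p*)·0.0000]/1.04 = 53.3864. B = V − Δ·S = -451.3575.
(3,1): S=222.5215. Δ = (V_up−V_dn)/(S_up−S_dn) = (298.1788−206.9450)/(298.1788−206.9450) = 1.0000. V = [p*·298.1788 + (1−p*)·206.9450]/1.04 = 222.5215. B = V − Δ·S = 0.0000.
(3,2): S=320.6223. Δ = (V_up−V_dn)/(S_up−S_dn) = (429.6339−298.1788)/(429.6339−298.1788) = 1.0000. V = [p*·429.6339 + (1−p*)·298.1788]/1.04 = 320.6223. B = V − Δ·S = 0.0000.
(3,3): S=461.9720. Δ = (V_up−V_dn)/(S_up−S_dn) = (619.0424−429.6339)/(619.0424−429.6339) = 1.0000. V = [p*·619.0424 + (1−p*)·429.6339]/1.04 = 461.9720. B = V − Δ·S = 0.0000.
(2,0): S=166.0608. Δ = (V_up−V_dn)/(S_up−S_dn) = (222.5215−53.3864)/(222.5215−154.4365) = 2.4842. V = [p*·222.5215 + (1−p*)·53.3864]/1.04 = 94.9655. B = V − Δ·S = -317.5592.
(2,1): S=239.2704. Δ = (V_up−V_dn)/(S_up−S_dn) = (320.6223−222.5215)/(320.6223−222.5215) = 1.0000. V = [p*·320.6223 + (1−p*)·222.5215]/1.04 = 239.2704. B = V − Δ·S = 0.0000.
(2,2): S=344.7552. Δ = (V_up−V_dn)/(S_up−S_dn) = (461.9720−320.6223)/(461.9720−320.6223) = 1.0000. V = [p*·461.9720 + (1−p*)·320.6223]/1.04 = 344.7552. B = V − Δ·S = 0.0000.
(1,0): S=178.5600. Δ = (V_up−V_dn)/(S_up−S_dn) = (239.2704−94.9655)/(239.2704−166.0608) = 1.9711. V = [p*·239.2704 + (1−p*)·94.9655]/1.04 = 128.5398. B = V − Δ·S = -223.4234.
(1,1): S=257.2800. Δ = (V_up−V_dn)/(S_up−S_dn) = (344.7552−239.2704)/(344.7552−239.2704) = 1.0000. V = [p*·344.7552 + (1−p*)·239.2704]/1.04 = 257.2800. B = V − Δ·S = 0.0000.
(0,0): S=192.0000. Δ = (V_up−V_dn)/(S_up−S_dn) = (257.2800−128.5398)/(257.2800−178.5600) = 1.6354. V = [p*·257.2800 + (1−p*)·128.5398]/1.04 = 156.8076. B = V − Δ·S = -157.1929.
Self-financing check: at every node Δ·S+B equals the discounted successor values.

(0,0): Delta=1.6354 Bond=-157.1929
(1,0): Delta=1.9711 Bond=-223.4234
(1,1): Delta=1.0000 Bond=0.0000
(2,0): Delta=2.4842 Bond=-317.5592
(2,1): Delta=1.0000 Bond=0.0000
(2,2): Delta=1.0000 Bond=0.0000
(3,0): Delta=3.2683 Bond=-451.3575
(3,1): Delta=1.0000 Bond=0.0000
(3,2): Delta=1.0000 Bond=0.0000
(3,3): Delta=1.0000 Bond=0.0000
V0=156.8076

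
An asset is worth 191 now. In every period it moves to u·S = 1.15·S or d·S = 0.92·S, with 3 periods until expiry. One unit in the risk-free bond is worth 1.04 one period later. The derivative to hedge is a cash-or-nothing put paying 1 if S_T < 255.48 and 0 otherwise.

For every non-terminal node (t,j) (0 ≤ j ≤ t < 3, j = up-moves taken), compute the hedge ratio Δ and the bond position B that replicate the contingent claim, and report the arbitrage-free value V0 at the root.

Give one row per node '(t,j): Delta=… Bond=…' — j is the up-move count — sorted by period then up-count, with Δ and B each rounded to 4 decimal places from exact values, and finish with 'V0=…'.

(0,0): Delta=-0.0057 Bond=1.8570
(1,0): Delta=0.0000 Bond=0.9246
(1,1): Delta=-0.0099 Bond=2.8541
(2,0): Delta=0.0000 Bond=0.9615
(2,1): Delta=0.0000 Bond=0.9615
(2,2): Delta=-0.0172 Bond=4.8077
V0=0.7627

Risk-neutral probability p* = (R−d)/(u−d) = (1.04−0.92)/(1.15−0.92) = 0.5217.
Payoff layer (t=3): V(3,0)=1.0000, V(3,1)=1.0000, V(3,2)=1.0000, V(3,3)=0.0000
Node (2,0) S=161.6624: V=(p*·1.0000+(1−p*)·1.0000)/1.04=0.9615; Δ=(1.0000−1.0000)/(185.9118−148.7294)=0.0000; B=V−Δ·S=0.9615
Node (2,1) S=202.0780: V=(p*·1.0000+(1−p*)·1.0000)/1.04=0.9615; Δ=(1.0000−1.0000)/(232.3897−185.9118)=0.0000; B=V−Δ·S=0.9615
Node (2,2) S=252.5975: V=(p*·0.0000+(1−p*)·1.0000)/1.04=0.4599; Δ=(0.0000−1.0000)/(290.4871−232.3897)=-0.0172; B=V−Δ·S=4.8077
Node (1,0) S=175.7200: V=(p*·0.9615+(1−p*)·0.9615)/1.04=0.9246; Δ=(0.9615−0.9615)/(202.0780−161.6624)=0.0000; B=V−Δ·S=0.9246
Node (1,1) S=219.6500: V=(p*·0.4599+(1−p*)·0.9615)/1.04=0.6729; Δ=(0.4599−0.9615)/(252.5975−202.0780)=-0.0099; B=V−Δ·S=2.8541
Node (0,0) S=191.0000: V=(p*·0.6729+(1−p*)·0.9246)/1.04=0.7627; Δ=(0.6729−0.9246)/(219.6500−175.7200)=-0.0057; B=V−Δ·S=1.8570
The time-0 hedge costs 0.7627, which is the no-arbitrage price.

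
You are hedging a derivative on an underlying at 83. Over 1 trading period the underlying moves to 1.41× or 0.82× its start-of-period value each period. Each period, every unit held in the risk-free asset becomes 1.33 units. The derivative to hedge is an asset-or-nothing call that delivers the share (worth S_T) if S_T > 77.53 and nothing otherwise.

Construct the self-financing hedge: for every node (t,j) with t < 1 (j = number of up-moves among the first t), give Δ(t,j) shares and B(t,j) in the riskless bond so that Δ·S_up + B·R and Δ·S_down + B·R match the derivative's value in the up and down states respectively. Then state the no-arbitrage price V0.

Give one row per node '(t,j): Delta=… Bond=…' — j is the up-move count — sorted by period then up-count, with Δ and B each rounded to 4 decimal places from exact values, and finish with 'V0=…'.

Since d<R<u, set p* = (R−d)/(u−d) = 0.8644; price each node as the discounted p*-expectation of its children.
Terminal values V(1,·): V(1,0)=0.0000, V(1,1)=117.0300
  t=0,j=0: stock 83.0000 → up 117.0300 (V=117.0300), down 68.0600 (V=0.0000). Price 76.0613; hedge Δ=2.3898, bond B=-122.2946.
Self-financing check: at every node Δ·S+B equals the discounted successor values.

(0,0): Delta=2.3898 Bond=-122.2946
V0=76.0613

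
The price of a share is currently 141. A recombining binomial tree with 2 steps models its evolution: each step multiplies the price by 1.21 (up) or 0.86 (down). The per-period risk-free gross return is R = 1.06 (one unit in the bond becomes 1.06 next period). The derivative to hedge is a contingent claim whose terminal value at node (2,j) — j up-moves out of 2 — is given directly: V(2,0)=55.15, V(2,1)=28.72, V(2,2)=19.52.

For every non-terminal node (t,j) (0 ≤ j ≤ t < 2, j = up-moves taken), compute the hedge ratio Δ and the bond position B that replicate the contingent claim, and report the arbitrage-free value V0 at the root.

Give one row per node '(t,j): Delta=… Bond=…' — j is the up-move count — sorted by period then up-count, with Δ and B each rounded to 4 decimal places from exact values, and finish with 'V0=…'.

(0,0): Delta=-0.3170 Bond=71.9091
(1,0): Delta=-0.6227 Bond=113.2946
(1,1): Delta=-0.1541 Bond=48.4205
V0=27.2076

Under the risk-neutral measure, an up-move has probability p* = (R−d)/(u−d) = 0.5714 and values discount at R = 1.06.
Terminal payoffs: V(2,0)=55.1500, V(2,1)=28.7200, V(2,2)=19.5200
  t=1,j=0: stock 121.2600 → up 146.7246 (V=28.7200), down 104.2836 (V=55.1500). Price 37.7803; hedge Δ=-0.6227, bond B=113.2946.
  t=1,j=1: stock 170.6100 → up 206.4381 (V=19.5200), down 146.7246 (V=28.7200). Price 22.1348; hedge Δ=-0.1541, bond B=48.4205.
  t=0,j=0: stock 141.0000 → up 170.6100 (V=22.1348), down 121.2600 (V=37.7803). Price 27.2076; hedge Δ=-0.3170, bond B=71.9091.
Root portfolio cost Δ·141+B reproduces V0=27.2076.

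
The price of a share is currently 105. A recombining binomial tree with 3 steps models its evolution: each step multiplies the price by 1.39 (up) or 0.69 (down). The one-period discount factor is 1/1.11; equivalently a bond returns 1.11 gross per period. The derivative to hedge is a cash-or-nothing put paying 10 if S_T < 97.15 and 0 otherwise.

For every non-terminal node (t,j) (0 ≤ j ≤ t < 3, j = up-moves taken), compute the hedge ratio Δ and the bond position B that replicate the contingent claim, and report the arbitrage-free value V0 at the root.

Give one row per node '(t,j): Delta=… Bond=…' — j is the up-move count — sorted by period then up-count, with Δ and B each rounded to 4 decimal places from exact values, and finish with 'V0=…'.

(0,0): Delta=-0.0530 Bond=8.1392
(1,0): Delta=-0.1066 Bond=12.9164
(1,1): Delta=-0.0353 Bond=6.4466
(2,0): Delta=0.0000 Bond=9.0090
(2,1): Delta=-0.1419 Bond=17.8893
(2,2): Delta=0.0000 Bond=0.0000
V0=2.5738

No-arbitrage ⇒ martingale measure with p* = (R−d)/(u−d) = 0.6000.
At expiry t=3: V(3,0)=10.0000, V(3,1)=10.0000, V(3,2)=0.0000, V(3,3)=0.0000
(2,0): S=49.9905. Δ = (V_up−V_dn)/(S_up−S_dn) = (10.0000−10.0000)/(69.4868−34.4934) = 0.0000. V = [p*·10.0000 + (1−p*)·10.0000]/1.11 = 9.0090. B = V − Δ·S = 9.0090.
(2,1): S=100.7055. Δ = (V_up−V_dn)/(S_up−S_dn) = (0.0000−10.0000)/(139.9806−69.4868) = -0.1419. V = [p*·0.0000 + (1−p*)·10.0000]/1.11 = 3.6036. B = V − Δ·S = 17.8893.
(2,2): S=202.8705. Δ = (V_up−V_dn)/(S_up−S_dn) = (0.0000−0.0000)/(281.9900−139.9806) = 0.0000. V = [p*·0.0000 + (1−p*)·0.0000]/1.11 = 0.0000. B = V − Δ·S = 0.0000.
(1,0): S=72.4500. Δ = (V_up−V_dn)/(S_up−S_dn) = (3.6036−9.0090)/(100.7055−49.9905) = -0.1066. V = [p*·3.6036 + (1−p*)·9.0090]/1.11 = 5.1944. B = V − Δ·S = 12.9164.
(1,1): S=145.9500. Δ = (V_up−V_dn)/(S_up−S_dn) = (0.0000−3.6036)/(202.8705−100.7055) = -0.0353. V = [p*·0.0000 + (1−p*)·3.6036]/1.11 = 1.2986. B = V − Δ·S = 6.4466.
(0,0): S=105.0000. Δ = (V_up−V_dn)/(S_up−S_dn) = (1.2986−5.1944)/(145.9500−72.4500) = -0.0530. V = [p*·1.2986 + (1−p*)·5.1944]/1.11 = 2.5738. B = V − Δ·S = 8.1392.
Self-financing check: at every node Δ·S+B equals the discounted successor values.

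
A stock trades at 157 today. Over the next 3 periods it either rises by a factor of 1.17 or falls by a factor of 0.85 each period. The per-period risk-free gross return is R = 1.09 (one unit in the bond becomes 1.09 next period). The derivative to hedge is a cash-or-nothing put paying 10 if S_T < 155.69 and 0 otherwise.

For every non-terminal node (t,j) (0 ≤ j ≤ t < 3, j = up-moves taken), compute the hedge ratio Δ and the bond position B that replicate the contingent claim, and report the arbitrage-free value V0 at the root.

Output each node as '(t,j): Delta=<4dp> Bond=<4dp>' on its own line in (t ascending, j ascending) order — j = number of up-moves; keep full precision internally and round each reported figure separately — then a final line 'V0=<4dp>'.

(0,0): Delta=-0.0628 Bond=11.0700
(1,0): Delta=-0.1611 Bond=25.1846
(1,1): Delta=-0.0390 Bond=7.6935
(2,0): Delta=0.0000 Bond=9.1743
(2,1): Delta=-0.2001 Bond=33.5436
(2,2): Delta=0.0000 Bond=0.0000
V0=1.2065

The replicating-portfolio and risk-neutral prices coincide; use p* = (1.09−0.85)/(1.17−0.85) = 0.7500 for the latter.
Terminal payoffs: V(3,0)=10.0000, V(3,1)=10.0000, V(3,2)=0.0000, V(3,3)=0.0000
Node (2,0) S=113.4325: V=(p*·10.0000+(1−p*)·10.0000)/1.09=9.1743; Δ=(10.0000−10.0000)/(132.7160−96.4176)=0.0000; B=V−Δ·S=9.1743
Node (2,1) S=156.1365: V=(p*·0.0000+(1−p*)·10.0000)/1.09=2.2936; Δ=(0.0000−10.0000)/(182.6797−132.7160)=-0.2001; B=V−Δ·S=33.5436
Node (2,2) S=214.9173: V=(p*·0.0000+(1−p*)·0.0000)/1.09=0.0000; Δ=(0.0000−0.0000)/(251.4532−182.6797)=0.0000; B=V−Δ·S=0.0000
Node (1,0) S=133.4500: V=(p*·2.2936+(1−p*)·9.1743)/1.09=3.6823; Δ=(2.2936−9.1743)/(156.1365−113.4325)=-0.1611; B=V−Δ·S=25.1846
Node (1,1) S=183.6900: V=(p*·0.0000+(1−p*)·2.2936)/1.09=0.5260; Δ=(0.0000−2.2936)/(214.9173−156.1365)=-0.0390; B=V−Δ·S=7.6935
Node (0,0) S=157.0000: V=(p*·0.5260+(1−p*)·3.6823)/1.09=1.2065; Δ=(0.5260−3.6823)/(183.6900−133.4500)=-0.0628; B=V−Δ·S=11.0700
Check: Δ(0,0)·S0 + B(0,0) = 1.2065 = V0.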